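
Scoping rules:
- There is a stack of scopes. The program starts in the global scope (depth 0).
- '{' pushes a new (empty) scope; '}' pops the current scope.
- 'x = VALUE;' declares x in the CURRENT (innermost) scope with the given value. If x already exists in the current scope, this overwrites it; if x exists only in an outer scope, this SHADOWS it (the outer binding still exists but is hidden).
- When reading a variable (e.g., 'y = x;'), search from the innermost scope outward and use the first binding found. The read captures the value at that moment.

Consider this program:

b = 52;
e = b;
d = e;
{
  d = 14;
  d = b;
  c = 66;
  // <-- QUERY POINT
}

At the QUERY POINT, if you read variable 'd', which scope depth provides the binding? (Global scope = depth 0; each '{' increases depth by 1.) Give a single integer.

Answer: 1

Derivation:
Step 1: declare b=52 at depth 0
Step 2: declare e=(read b)=52 at depth 0
Step 3: declare d=(read e)=52 at depth 0
Step 4: enter scope (depth=1)
Step 5: declare d=14 at depth 1
Step 6: declare d=(read b)=52 at depth 1
Step 7: declare c=66 at depth 1
Visible at query point: b=52 c=66 d=52 e=52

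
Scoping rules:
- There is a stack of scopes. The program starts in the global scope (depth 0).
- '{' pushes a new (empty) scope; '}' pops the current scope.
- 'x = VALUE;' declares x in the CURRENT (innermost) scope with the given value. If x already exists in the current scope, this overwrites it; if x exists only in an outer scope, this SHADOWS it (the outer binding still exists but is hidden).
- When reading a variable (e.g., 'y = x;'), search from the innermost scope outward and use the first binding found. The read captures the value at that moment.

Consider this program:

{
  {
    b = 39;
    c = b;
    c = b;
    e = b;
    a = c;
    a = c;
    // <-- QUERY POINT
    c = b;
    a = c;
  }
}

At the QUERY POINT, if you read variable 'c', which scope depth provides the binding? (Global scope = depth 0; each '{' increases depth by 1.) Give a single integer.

Answer: 2

Derivation:
Step 1: enter scope (depth=1)
Step 2: enter scope (depth=2)
Step 3: declare b=39 at depth 2
Step 4: declare c=(read b)=39 at depth 2
Step 5: declare c=(read b)=39 at depth 2
Step 6: declare e=(read b)=39 at depth 2
Step 7: declare a=(read c)=39 at depth 2
Step 8: declare a=(read c)=39 at depth 2
Visible at query point: a=39 b=39 c=39 e=39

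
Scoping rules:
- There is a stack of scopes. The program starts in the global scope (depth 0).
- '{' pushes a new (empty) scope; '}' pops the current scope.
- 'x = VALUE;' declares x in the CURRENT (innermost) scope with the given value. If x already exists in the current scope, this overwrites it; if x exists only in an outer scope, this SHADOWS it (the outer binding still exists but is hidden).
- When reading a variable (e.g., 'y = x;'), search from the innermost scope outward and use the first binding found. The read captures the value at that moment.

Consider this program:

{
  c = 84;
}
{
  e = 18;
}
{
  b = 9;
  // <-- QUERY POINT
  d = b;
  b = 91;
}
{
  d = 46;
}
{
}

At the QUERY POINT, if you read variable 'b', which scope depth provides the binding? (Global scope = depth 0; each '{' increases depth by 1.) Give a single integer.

Answer: 1

Derivation:
Step 1: enter scope (depth=1)
Step 2: declare c=84 at depth 1
Step 3: exit scope (depth=0)
Step 4: enter scope (depth=1)
Step 5: declare e=18 at depth 1
Step 6: exit scope (depth=0)
Step 7: enter scope (depth=1)
Step 8: declare b=9 at depth 1
Visible at query point: b=9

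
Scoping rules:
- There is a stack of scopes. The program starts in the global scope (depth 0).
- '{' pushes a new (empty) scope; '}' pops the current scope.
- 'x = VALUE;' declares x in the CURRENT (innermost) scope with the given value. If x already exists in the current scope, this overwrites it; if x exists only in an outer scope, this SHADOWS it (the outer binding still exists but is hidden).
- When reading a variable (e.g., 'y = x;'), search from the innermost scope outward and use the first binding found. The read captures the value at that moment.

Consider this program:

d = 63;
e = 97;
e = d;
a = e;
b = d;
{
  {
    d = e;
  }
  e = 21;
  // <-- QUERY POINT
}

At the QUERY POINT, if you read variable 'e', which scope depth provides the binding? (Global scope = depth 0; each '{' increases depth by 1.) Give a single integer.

Answer: 1

Derivation:
Step 1: declare d=63 at depth 0
Step 2: declare e=97 at depth 0
Step 3: declare e=(read d)=63 at depth 0
Step 4: declare a=(read e)=63 at depth 0
Step 5: declare b=(read d)=63 at depth 0
Step 6: enter scope (depth=1)
Step 7: enter scope (depth=2)
Step 8: declare d=(read e)=63 at depth 2
Step 9: exit scope (depth=1)
Step 10: declare e=21 at depth 1
Visible at query point: a=63 b=63 d=63 e=21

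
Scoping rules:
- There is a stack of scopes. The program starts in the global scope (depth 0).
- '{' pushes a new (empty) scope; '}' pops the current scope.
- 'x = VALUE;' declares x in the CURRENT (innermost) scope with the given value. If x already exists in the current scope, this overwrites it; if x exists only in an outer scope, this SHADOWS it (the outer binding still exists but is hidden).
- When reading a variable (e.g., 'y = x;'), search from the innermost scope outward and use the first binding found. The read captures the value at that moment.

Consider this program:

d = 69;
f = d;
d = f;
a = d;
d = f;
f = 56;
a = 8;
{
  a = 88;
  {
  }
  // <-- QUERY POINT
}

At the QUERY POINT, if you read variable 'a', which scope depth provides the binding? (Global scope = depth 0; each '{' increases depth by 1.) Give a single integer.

Step 1: declare d=69 at depth 0
Step 2: declare f=(read d)=69 at depth 0
Step 3: declare d=(read f)=69 at depth 0
Step 4: declare a=(read d)=69 at depth 0
Step 5: declare d=(read f)=69 at depth 0
Step 6: declare f=56 at depth 0
Step 7: declare a=8 at depth 0
Step 8: enter scope (depth=1)
Step 9: declare a=88 at depth 1
Step 10: enter scope (depth=2)
Step 11: exit scope (depth=1)
Visible at query point: a=88 d=69 f=56

Answer: 1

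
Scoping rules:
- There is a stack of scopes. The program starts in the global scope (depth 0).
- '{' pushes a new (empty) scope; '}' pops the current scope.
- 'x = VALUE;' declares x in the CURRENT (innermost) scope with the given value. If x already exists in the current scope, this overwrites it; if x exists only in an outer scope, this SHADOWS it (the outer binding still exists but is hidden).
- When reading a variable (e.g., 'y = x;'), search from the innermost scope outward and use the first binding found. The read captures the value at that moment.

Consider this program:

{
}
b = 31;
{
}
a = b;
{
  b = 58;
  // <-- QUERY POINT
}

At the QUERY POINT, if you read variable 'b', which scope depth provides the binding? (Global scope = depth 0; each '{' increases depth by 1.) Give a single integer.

Step 1: enter scope (depth=1)
Step 2: exit scope (depth=0)
Step 3: declare b=31 at depth 0
Step 4: enter scope (depth=1)
Step 5: exit scope (depth=0)
Step 6: declare a=(read b)=31 at depth 0
Step 7: enter scope (depth=1)
Step 8: declare b=58 at depth 1
Visible at query point: a=31 b=58

Answer: 1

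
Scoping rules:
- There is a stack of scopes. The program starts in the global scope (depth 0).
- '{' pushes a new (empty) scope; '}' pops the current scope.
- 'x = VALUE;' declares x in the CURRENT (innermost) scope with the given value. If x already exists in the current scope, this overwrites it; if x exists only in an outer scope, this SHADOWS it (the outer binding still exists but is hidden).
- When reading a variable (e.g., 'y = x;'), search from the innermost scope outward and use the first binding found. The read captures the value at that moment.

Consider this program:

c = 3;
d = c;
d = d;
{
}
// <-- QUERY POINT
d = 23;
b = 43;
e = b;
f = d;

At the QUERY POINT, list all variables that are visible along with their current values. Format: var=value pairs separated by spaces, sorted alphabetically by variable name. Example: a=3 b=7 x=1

Answer: c=3 d=3

Derivation:
Step 1: declare c=3 at depth 0
Step 2: declare d=(read c)=3 at depth 0
Step 3: declare d=(read d)=3 at depth 0
Step 4: enter scope (depth=1)
Step 5: exit scope (depth=0)
Visible at query point: c=3 d=3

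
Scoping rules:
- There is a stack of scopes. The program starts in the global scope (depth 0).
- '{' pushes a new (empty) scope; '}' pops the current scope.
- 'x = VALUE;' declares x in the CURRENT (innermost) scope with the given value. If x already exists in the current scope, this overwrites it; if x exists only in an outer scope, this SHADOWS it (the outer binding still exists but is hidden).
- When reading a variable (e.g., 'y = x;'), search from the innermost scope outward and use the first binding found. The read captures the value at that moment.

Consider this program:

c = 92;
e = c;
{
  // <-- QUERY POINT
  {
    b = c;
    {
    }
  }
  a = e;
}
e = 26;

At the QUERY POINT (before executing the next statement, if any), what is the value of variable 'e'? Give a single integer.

Step 1: declare c=92 at depth 0
Step 2: declare e=(read c)=92 at depth 0
Step 3: enter scope (depth=1)
Visible at query point: c=92 e=92

Answer: 92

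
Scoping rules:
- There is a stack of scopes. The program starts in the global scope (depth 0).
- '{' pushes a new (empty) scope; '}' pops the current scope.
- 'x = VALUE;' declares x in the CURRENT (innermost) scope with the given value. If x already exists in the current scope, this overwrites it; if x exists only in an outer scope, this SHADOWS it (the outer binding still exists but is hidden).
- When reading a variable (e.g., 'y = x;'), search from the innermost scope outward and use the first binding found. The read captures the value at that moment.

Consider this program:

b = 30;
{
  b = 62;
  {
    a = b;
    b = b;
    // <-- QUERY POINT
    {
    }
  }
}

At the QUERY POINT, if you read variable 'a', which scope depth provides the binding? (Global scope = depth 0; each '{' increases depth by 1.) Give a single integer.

Answer: 2

Derivation:
Step 1: declare b=30 at depth 0
Step 2: enter scope (depth=1)
Step 3: declare b=62 at depth 1
Step 4: enter scope (depth=2)
Step 5: declare a=(read b)=62 at depth 2
Step 6: declare b=(read b)=62 at depth 2
Visible at query point: a=62 b=62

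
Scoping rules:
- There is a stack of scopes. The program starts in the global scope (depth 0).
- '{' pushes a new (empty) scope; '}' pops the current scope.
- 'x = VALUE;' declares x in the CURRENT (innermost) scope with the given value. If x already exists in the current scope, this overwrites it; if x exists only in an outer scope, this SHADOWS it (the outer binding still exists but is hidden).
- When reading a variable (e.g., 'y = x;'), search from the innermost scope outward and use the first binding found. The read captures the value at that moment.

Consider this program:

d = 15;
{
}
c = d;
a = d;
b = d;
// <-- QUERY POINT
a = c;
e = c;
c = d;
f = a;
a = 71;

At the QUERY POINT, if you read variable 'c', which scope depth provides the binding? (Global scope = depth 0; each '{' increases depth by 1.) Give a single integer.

Step 1: declare d=15 at depth 0
Step 2: enter scope (depth=1)
Step 3: exit scope (depth=0)
Step 4: declare c=(read d)=15 at depth 0
Step 5: declare a=(read d)=15 at depth 0
Step 6: declare b=(read d)=15 at depth 0
Visible at query point: a=15 b=15 c=15 d=15

Answer: 0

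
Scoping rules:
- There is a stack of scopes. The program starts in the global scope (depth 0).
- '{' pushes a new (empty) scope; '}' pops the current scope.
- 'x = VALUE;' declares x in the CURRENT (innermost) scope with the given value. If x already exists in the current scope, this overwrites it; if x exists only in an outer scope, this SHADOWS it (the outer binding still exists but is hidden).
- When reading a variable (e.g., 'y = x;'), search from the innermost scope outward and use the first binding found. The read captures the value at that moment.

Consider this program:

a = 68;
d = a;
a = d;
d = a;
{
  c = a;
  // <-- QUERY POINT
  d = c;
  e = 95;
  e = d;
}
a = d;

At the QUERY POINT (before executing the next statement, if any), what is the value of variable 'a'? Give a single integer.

Step 1: declare a=68 at depth 0
Step 2: declare d=(read a)=68 at depth 0
Step 3: declare a=(read d)=68 at depth 0
Step 4: declare d=(read a)=68 at depth 0
Step 5: enter scope (depth=1)
Step 6: declare c=(read a)=68 at depth 1
Visible at query point: a=68 c=68 d=68

Answer: 68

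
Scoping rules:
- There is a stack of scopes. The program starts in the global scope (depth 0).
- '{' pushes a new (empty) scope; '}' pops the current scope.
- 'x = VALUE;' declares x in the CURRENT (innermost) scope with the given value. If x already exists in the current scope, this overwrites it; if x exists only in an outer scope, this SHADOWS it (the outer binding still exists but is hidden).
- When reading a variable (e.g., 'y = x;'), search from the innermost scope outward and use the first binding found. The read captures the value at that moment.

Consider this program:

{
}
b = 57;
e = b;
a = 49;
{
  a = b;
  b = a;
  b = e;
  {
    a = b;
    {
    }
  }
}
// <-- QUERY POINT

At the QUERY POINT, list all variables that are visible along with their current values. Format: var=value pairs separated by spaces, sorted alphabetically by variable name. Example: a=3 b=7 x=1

Step 1: enter scope (depth=1)
Step 2: exit scope (depth=0)
Step 3: declare b=57 at depth 0
Step 4: declare e=(read b)=57 at depth 0
Step 5: declare a=49 at depth 0
Step 6: enter scope (depth=1)
Step 7: declare a=(read b)=57 at depth 1
Step 8: declare b=(read a)=57 at depth 1
Step 9: declare b=(read e)=57 at depth 1
Step 10: enter scope (depth=2)
Step 11: declare a=(read b)=57 at depth 2
Step 12: enter scope (depth=3)
Step 13: exit scope (depth=2)
Step 14: exit scope (depth=1)
Step 15: exit scope (depth=0)
Visible at query point: a=49 b=57 e=57

Answer: a=49 b=57 e=57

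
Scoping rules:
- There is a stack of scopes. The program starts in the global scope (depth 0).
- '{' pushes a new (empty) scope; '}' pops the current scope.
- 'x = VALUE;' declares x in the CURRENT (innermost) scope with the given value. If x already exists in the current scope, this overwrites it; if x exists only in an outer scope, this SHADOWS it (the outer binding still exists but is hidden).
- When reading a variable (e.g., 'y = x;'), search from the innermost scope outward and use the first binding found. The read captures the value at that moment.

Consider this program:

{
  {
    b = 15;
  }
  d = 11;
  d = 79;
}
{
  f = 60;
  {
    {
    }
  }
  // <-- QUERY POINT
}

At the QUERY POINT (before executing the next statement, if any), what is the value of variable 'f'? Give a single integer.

Step 1: enter scope (depth=1)
Step 2: enter scope (depth=2)
Step 3: declare b=15 at depth 2
Step 4: exit scope (depth=1)
Step 5: declare d=11 at depth 1
Step 6: declare d=79 at depth 1
Step 7: exit scope (depth=0)
Step 8: enter scope (depth=1)
Step 9: declare f=60 at depth 1
Step 10: enter scope (depth=2)
Step 11: enter scope (depth=3)
Step 12: exit scope (depth=2)
Step 13: exit scope (depth=1)
Visible at query point: f=60

Answer: 60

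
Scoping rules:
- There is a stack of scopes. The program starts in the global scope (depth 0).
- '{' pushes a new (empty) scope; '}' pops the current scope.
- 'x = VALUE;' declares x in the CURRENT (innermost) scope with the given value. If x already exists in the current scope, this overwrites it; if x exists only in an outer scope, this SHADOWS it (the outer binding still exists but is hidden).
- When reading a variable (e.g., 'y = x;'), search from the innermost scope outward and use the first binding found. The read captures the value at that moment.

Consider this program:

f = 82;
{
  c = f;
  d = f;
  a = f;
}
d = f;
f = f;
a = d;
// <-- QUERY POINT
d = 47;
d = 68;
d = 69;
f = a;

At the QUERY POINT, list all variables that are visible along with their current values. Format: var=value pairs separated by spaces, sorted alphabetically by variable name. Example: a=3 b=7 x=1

Answer: a=82 d=82 f=82

Derivation:
Step 1: declare f=82 at depth 0
Step 2: enter scope (depth=1)
Step 3: declare c=(read f)=82 at depth 1
Step 4: declare d=(read f)=82 at depth 1
Step 5: declare a=(read f)=82 at depth 1
Step 6: exit scope (depth=0)
Step 7: declare d=(read f)=82 at depth 0
Step 8: declare f=(read f)=82 at depth 0
Step 9: declare a=(read d)=82 at depth 0
Visible at query point: a=82 d=82 f=82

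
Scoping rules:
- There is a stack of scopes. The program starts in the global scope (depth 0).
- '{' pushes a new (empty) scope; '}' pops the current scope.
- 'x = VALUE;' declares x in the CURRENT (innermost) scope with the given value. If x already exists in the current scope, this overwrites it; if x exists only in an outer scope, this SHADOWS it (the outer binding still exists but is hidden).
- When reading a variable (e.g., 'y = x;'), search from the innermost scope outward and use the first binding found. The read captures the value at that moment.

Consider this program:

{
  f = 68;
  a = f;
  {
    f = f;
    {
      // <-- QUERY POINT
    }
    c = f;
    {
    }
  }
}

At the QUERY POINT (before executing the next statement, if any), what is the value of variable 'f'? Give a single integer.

Step 1: enter scope (depth=1)
Step 2: declare f=68 at depth 1
Step 3: declare a=(read f)=68 at depth 1
Step 4: enter scope (depth=2)
Step 5: declare f=(read f)=68 at depth 2
Step 6: enter scope (depth=3)
Visible at query point: a=68 f=68

Answer: 68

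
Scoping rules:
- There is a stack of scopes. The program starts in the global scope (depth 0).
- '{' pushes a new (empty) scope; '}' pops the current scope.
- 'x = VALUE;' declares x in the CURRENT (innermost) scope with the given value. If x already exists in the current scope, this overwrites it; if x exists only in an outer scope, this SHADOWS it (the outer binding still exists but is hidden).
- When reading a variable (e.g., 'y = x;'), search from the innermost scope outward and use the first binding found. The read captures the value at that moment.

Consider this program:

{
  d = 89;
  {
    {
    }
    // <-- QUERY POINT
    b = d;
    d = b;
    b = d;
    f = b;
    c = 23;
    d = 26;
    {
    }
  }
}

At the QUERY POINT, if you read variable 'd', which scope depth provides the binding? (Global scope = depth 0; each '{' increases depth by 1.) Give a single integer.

Step 1: enter scope (depth=1)
Step 2: declare d=89 at depth 1
Step 3: enter scope (depth=2)
Step 4: enter scope (depth=3)
Step 5: exit scope (depth=2)
Visible at query point: d=89

Answer: 1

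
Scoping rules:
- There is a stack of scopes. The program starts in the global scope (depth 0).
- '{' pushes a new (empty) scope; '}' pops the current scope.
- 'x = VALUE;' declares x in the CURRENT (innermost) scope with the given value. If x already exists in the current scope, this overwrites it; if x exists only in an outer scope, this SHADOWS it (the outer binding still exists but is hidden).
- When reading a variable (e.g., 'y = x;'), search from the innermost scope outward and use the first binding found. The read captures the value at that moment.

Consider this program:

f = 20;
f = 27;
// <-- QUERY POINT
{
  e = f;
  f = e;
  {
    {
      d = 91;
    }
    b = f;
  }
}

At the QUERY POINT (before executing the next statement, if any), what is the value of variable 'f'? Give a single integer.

Step 1: declare f=20 at depth 0
Step 2: declare f=27 at depth 0
Visible at query point: f=27

Answer: 27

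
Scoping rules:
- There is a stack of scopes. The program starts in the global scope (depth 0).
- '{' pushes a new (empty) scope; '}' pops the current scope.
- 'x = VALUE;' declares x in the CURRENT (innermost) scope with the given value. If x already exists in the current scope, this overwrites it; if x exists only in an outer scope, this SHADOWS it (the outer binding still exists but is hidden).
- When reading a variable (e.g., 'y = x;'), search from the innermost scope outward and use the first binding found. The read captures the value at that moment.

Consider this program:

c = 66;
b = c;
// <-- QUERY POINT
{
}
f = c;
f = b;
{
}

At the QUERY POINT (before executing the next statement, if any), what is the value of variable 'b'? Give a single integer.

Answer: 66

Derivation:
Step 1: declare c=66 at depth 0
Step 2: declare b=(read c)=66 at depth 0
Visible at query point: b=66 c=66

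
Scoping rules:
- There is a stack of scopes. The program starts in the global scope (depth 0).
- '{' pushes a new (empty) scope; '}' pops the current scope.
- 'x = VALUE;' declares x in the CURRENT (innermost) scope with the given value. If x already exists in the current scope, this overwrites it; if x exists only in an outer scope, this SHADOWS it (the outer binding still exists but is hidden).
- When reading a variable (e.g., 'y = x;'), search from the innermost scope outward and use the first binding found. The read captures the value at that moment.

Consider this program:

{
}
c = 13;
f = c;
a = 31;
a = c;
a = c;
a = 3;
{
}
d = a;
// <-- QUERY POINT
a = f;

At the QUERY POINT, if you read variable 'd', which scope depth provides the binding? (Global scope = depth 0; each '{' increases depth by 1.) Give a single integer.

Answer: 0

Derivation:
Step 1: enter scope (depth=1)
Step 2: exit scope (depth=0)
Step 3: declare c=13 at depth 0
Step 4: declare f=(read c)=13 at depth 0
Step 5: declare a=31 at depth 0
Step 6: declare a=(read c)=13 at depth 0
Step 7: declare a=(read c)=13 at depth 0
Step 8: declare a=3 at depth 0
Step 9: enter scope (depth=1)
Step 10: exit scope (depth=0)
Step 11: declare d=(read a)=3 at depth 0
Visible at query point: a=3 c=13 d=3 f=13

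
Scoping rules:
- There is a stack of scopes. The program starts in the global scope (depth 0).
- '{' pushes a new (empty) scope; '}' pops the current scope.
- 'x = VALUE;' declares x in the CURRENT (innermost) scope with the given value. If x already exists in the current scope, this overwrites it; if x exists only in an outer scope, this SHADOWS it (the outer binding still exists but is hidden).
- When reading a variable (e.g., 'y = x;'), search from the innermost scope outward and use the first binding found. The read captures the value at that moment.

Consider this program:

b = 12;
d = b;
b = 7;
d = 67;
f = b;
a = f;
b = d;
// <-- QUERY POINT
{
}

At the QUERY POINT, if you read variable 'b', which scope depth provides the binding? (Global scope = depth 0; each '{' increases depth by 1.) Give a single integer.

Answer: 0

Derivation:
Step 1: declare b=12 at depth 0
Step 2: declare d=(read b)=12 at depth 0
Step 3: declare b=7 at depth 0
Step 4: declare d=67 at depth 0
Step 5: declare f=(read b)=7 at depth 0
Step 6: declare a=(read f)=7 at depth 0
Step 7: declare b=(read d)=67 at depth 0
Visible at query point: a=7 b=67 d=67 f=7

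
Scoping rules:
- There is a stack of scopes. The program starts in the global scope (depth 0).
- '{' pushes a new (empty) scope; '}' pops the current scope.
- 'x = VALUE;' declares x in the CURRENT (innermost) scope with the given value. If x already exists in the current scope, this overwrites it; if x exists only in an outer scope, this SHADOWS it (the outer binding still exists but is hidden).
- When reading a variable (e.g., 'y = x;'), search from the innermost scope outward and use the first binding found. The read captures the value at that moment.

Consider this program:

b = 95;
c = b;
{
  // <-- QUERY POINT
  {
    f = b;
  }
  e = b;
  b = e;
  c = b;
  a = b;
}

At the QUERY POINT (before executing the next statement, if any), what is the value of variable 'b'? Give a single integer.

Answer: 95

Derivation:
Step 1: declare b=95 at depth 0
Step 2: declare c=(read b)=95 at depth 0
Step 3: enter scope (depth=1)
Visible at query point: b=95 c=95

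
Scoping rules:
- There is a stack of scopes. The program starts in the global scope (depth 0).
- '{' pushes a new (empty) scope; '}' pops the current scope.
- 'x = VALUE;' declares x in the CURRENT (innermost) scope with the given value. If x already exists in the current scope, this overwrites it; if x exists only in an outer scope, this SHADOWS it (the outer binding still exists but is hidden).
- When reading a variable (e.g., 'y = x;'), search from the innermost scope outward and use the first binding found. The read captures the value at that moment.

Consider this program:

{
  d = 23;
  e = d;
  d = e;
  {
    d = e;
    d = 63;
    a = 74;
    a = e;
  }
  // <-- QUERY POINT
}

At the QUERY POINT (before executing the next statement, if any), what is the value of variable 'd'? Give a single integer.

Step 1: enter scope (depth=1)
Step 2: declare d=23 at depth 1
Step 3: declare e=(read d)=23 at depth 1
Step 4: declare d=(read e)=23 at depth 1
Step 5: enter scope (depth=2)
Step 6: declare d=(read e)=23 at depth 2
Step 7: declare d=63 at depth 2
Step 8: declare a=74 at depth 2
Step 9: declare a=(read e)=23 at depth 2
Step 10: exit scope (depth=1)
Visible at query point: d=23 e=23

Answer: 23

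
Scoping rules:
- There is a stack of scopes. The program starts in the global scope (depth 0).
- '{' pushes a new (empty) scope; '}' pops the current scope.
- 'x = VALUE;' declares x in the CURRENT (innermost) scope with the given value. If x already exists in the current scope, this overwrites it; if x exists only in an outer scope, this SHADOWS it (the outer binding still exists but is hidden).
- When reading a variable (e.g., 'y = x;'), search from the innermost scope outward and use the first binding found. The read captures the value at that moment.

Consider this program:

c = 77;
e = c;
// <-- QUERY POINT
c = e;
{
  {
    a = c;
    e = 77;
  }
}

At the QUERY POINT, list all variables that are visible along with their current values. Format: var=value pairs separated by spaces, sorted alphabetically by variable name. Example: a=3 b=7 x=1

Step 1: declare c=77 at depth 0
Step 2: declare e=(read c)=77 at depth 0
Visible at query point: c=77 e=77

Answer: c=77 e=77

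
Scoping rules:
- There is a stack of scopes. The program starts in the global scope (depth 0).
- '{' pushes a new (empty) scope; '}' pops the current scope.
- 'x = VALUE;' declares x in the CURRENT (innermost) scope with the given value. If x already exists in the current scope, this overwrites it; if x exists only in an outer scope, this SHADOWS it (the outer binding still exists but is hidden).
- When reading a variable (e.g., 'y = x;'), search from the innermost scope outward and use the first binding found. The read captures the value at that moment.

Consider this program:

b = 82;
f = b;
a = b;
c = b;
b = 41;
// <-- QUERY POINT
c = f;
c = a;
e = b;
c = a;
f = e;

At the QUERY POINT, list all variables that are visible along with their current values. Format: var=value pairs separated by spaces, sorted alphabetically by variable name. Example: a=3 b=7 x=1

Step 1: declare b=82 at depth 0
Step 2: declare f=(read b)=82 at depth 0
Step 3: declare a=(read b)=82 at depth 0
Step 4: declare c=(read b)=82 at depth 0
Step 5: declare b=41 at depth 0
Visible at query point: a=82 b=41 c=82 f=82

Answer: a=82 b=41 c=82 f=82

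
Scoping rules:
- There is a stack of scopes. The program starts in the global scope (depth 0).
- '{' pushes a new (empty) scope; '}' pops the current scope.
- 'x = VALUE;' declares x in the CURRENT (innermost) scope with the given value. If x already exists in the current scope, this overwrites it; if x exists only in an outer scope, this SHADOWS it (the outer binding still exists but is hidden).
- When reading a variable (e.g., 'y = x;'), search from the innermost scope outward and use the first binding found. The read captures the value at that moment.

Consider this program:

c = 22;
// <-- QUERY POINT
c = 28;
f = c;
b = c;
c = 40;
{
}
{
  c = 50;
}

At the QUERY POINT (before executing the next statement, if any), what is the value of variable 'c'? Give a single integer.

Answer: 22

Derivation:
Step 1: declare c=22 at depth 0
Visible at query point: c=22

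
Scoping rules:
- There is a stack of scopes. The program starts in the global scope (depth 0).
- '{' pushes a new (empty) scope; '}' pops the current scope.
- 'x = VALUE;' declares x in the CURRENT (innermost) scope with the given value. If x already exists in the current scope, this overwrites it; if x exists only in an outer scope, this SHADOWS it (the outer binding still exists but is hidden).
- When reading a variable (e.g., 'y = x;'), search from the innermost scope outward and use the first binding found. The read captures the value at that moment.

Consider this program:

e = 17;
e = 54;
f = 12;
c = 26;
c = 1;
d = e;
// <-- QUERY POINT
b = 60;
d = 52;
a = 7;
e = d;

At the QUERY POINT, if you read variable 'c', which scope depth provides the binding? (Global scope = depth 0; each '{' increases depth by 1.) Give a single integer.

Answer: 0

Derivation:
Step 1: declare e=17 at depth 0
Step 2: declare e=54 at depth 0
Step 3: declare f=12 at depth 0
Step 4: declare c=26 at depth 0
Step 5: declare c=1 at depth 0
Step 6: declare d=(read e)=54 at depth 0
Visible at query point: c=1 d=54 e=54 f=12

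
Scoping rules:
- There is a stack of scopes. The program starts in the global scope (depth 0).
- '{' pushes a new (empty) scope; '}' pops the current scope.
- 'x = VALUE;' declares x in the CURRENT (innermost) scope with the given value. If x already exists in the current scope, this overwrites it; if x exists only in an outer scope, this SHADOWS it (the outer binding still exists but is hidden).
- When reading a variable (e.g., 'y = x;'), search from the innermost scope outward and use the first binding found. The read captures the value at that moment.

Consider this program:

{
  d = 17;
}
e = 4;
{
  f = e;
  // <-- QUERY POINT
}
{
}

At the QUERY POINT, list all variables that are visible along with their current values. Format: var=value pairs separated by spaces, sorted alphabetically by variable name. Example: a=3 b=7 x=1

Answer: e=4 f=4

Derivation:
Step 1: enter scope (depth=1)
Step 2: declare d=17 at depth 1
Step 3: exit scope (depth=0)
Step 4: declare e=4 at depth 0
Step 5: enter scope (depth=1)
Step 6: declare f=(read e)=4 at depth 1
Visible at query point: e=4 f=4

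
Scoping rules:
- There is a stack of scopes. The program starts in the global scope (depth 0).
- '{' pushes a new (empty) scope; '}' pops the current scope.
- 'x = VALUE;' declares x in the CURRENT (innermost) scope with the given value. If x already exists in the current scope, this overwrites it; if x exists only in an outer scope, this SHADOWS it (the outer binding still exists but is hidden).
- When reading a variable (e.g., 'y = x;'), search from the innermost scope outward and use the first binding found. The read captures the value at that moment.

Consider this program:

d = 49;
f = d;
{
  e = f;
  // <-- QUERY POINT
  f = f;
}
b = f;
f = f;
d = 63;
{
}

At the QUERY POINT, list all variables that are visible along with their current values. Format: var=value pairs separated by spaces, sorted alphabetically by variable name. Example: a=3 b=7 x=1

Step 1: declare d=49 at depth 0
Step 2: declare f=(read d)=49 at depth 0
Step 3: enter scope (depth=1)
Step 4: declare e=(read f)=49 at depth 1
Visible at query point: d=49 e=49 f=49

Answer: d=49 e=49 f=49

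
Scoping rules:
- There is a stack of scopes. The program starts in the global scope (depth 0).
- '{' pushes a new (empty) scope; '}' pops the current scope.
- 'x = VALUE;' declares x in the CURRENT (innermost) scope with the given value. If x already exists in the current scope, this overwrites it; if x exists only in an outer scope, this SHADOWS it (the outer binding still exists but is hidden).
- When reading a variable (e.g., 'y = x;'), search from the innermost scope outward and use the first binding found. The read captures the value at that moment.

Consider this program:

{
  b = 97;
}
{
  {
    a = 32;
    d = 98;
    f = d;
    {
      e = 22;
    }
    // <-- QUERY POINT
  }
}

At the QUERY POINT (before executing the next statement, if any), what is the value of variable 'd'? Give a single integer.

Answer: 98

Derivation:
Step 1: enter scope (depth=1)
Step 2: declare b=97 at depth 1
Step 3: exit scope (depth=0)
Step 4: enter scope (depth=1)
Step 5: enter scope (depth=2)
Step 6: declare a=32 at depth 2
Step 7: declare d=98 at depth 2
Step 8: declare f=(read d)=98 at depth 2
Step 9: enter scope (depth=3)
Step 10: declare e=22 at depth 3
Step 11: exit scope (depth=2)
Visible at query point: a=32 d=98 f=98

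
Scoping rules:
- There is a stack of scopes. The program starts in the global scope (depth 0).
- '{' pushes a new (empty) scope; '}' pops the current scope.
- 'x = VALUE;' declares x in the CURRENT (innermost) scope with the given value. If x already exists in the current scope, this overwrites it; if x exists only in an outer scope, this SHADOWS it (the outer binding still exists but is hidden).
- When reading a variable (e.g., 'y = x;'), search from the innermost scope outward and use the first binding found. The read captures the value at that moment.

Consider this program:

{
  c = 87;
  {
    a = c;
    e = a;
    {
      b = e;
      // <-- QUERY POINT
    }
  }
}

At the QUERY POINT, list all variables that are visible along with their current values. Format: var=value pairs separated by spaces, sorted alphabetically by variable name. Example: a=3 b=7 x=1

Answer: a=87 b=87 c=87 e=87

Derivation:
Step 1: enter scope (depth=1)
Step 2: declare c=87 at depth 1
Step 3: enter scope (depth=2)
Step 4: declare a=(read c)=87 at depth 2
Step 5: declare e=(read a)=87 at depth 2
Step 6: enter scope (depth=3)
Step 7: declare b=(read e)=87 at depth 3
Visible at query point: a=87 b=87 c=87 e=87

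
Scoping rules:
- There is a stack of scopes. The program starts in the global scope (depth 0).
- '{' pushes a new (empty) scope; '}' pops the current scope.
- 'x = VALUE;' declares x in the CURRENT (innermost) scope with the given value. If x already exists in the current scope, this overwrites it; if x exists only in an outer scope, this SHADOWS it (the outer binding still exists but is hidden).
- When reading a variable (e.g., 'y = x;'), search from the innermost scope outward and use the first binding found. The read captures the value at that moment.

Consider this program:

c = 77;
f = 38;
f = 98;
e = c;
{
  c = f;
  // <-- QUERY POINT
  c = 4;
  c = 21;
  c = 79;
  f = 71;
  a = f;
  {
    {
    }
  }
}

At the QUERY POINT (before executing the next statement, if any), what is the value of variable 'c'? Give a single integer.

Step 1: declare c=77 at depth 0
Step 2: declare f=38 at depth 0
Step 3: declare f=98 at depth 0
Step 4: declare e=(read c)=77 at depth 0
Step 5: enter scope (depth=1)
Step 6: declare c=(read f)=98 at depth 1
Visible at query point: c=98 e=77 f=98

Answer: 98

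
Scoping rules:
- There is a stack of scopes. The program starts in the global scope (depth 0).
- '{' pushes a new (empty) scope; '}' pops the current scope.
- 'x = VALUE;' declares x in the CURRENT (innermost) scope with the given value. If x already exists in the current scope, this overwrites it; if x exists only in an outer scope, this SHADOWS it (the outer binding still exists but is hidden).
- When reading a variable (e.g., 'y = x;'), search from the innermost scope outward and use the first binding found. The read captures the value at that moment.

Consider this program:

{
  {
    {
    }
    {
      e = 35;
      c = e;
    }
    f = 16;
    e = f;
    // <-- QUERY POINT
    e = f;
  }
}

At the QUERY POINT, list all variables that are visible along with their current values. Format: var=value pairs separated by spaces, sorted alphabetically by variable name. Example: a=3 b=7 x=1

Answer: e=16 f=16

Derivation:
Step 1: enter scope (depth=1)
Step 2: enter scope (depth=2)
Step 3: enter scope (depth=3)
Step 4: exit scope (depth=2)
Step 5: enter scope (depth=3)
Step 6: declare e=35 at depth 3
Step 7: declare c=(read e)=35 at depth 3
Step 8: exit scope (depth=2)
Step 9: declare f=16 at depth 2
Step 10: declare e=(read f)=16 at depth 2
Visible at query point: e=16 f=16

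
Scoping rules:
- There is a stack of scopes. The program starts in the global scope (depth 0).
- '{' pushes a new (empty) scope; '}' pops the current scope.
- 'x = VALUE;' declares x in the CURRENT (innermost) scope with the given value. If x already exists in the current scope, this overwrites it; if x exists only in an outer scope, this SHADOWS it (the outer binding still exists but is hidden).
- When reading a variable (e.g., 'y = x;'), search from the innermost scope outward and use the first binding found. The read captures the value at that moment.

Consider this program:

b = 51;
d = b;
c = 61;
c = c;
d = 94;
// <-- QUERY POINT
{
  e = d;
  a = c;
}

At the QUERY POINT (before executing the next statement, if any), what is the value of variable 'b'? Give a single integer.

Answer: 51

Derivation:
Step 1: declare b=51 at depth 0
Step 2: declare d=(read b)=51 at depth 0
Step 3: declare c=61 at depth 0
Step 4: declare c=(read c)=61 at depth 0
Step 5: declare d=94 at depth 0
Visible at query point: b=51 c=61 d=94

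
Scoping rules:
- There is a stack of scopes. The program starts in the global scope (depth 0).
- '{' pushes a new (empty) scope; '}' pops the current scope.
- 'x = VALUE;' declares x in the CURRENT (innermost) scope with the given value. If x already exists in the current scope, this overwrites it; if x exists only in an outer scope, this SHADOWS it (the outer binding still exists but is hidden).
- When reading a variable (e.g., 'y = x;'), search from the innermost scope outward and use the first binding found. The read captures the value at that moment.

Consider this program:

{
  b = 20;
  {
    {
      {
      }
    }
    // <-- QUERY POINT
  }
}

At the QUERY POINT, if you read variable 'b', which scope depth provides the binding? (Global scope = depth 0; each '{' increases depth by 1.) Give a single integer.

Answer: 1

Derivation:
Step 1: enter scope (depth=1)
Step 2: declare b=20 at depth 1
Step 3: enter scope (depth=2)
Step 4: enter scope (depth=3)
Step 5: enter scope (depth=4)
Step 6: exit scope (depth=3)
Step 7: exit scope (depth=2)
Visible at query point: b=20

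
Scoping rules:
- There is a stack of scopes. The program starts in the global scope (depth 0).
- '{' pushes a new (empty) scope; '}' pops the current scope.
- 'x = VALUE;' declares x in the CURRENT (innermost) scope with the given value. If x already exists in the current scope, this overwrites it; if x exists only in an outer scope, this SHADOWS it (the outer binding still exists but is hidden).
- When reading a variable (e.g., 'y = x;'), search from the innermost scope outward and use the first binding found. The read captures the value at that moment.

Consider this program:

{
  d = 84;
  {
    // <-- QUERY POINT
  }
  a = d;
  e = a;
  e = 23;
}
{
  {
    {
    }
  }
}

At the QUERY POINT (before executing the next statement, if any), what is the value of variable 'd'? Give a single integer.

Step 1: enter scope (depth=1)
Step 2: declare d=84 at depth 1
Step 3: enter scope (depth=2)
Visible at query point: d=84

Answer: 84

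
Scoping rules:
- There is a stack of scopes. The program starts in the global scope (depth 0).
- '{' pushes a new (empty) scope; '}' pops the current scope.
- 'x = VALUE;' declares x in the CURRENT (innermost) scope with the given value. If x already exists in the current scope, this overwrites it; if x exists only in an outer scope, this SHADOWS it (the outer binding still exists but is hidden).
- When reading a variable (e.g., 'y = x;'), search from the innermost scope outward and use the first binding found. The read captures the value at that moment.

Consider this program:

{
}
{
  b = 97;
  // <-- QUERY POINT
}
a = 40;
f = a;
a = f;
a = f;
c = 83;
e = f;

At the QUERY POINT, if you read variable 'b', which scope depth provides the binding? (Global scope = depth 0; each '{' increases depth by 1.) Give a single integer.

Answer: 1

Derivation:
Step 1: enter scope (depth=1)
Step 2: exit scope (depth=0)
Step 3: enter scope (depth=1)
Step 4: declare b=97 at depth 1
Visible at query point: b=97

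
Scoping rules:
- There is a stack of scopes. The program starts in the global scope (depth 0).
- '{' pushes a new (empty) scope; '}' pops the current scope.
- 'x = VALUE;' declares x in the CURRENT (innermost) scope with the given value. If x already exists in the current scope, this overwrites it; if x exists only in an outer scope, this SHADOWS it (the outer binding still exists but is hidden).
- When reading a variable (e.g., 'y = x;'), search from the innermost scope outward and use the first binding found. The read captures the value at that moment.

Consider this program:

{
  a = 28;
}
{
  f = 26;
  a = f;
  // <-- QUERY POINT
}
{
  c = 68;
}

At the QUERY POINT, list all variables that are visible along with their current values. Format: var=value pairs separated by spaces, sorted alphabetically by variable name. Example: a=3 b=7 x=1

Step 1: enter scope (depth=1)
Step 2: declare a=28 at depth 1
Step 3: exit scope (depth=0)
Step 4: enter scope (depth=1)
Step 5: declare f=26 at depth 1
Step 6: declare a=(read f)=26 at depth 1
Visible at query point: a=26 f=26

Answer: a=26 f=26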